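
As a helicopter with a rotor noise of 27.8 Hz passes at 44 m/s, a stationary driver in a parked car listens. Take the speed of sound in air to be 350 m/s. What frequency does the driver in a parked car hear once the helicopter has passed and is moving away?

Receding: f₂ = f · v/(v + v_s) = 27.8 × 350/394 ≈ 24.7 Hz.

24.7 Hz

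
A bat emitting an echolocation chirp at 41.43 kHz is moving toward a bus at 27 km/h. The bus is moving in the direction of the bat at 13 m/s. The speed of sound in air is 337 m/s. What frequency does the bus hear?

44.0 kHz

27 km/h = 7.5 m/s.
Both move, so f' = f · (v + v_o)/(v − v_s).
f' = 41.43 × (337 + 13)/(337 − 7.5) = 41.43 × 350/329.5 ≈ 44.0 kHz.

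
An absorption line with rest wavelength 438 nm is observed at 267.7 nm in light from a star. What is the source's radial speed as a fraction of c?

λ'/λ₀ = 0.6112 < 1 (blueshift), so the source is approaching.
λ'/λ₀ = √((1 − β)/(1 + β)) for an approaching source ⇒ β = (1 − r²)/(1 + r²) with r = λ'/λ₀.
β = (1 − 0.3735)/(1 + 0.3735) ≈ 0.456.

0.456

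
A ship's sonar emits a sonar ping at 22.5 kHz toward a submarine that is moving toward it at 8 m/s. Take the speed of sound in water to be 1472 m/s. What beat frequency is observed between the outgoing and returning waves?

The submarine first receives the wave as a moving observer: f₁ = f₀ · (v + u)/v = 22.5 × (1472 + 8)/1472 ≈ 22.622 kHz.
The reflection then acts as a moving source: f₂ = f₁ · v/(v − u) ≈ 22.746 kHz.
Beat frequency (with f₀ = 22500 Hz): |f₂ − f₀| = 2u·f₀/(v − u) = 2 × 8 × 22500/1464 ≈ 246 Hz.

246 Hz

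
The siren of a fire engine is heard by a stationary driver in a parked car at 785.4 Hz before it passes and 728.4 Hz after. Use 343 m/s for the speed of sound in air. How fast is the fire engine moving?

12.9 m/s

f₁/f₂ = (v + v_s)/(v − v_s), so v_s = v · (f₁ − f₂)/(f₁ + f₂).
v_s = 343 × (785.4 − 728.4)/(785.4 + 728.4) = 343 × 57.0/1513.8 ≈ 12.9 m/s.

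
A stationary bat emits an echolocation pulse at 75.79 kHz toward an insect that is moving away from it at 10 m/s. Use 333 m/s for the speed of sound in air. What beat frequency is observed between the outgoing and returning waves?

The insect first receives the wave as a moving observer: f₁ = f₀ · (v − u)/v = 75.79 × (333 − 10)/333 ≈ 73.51 kHz.
The reflection then acts as a moving source: f₂ = f₁ · v/(v + u) ≈ 71.37 kHz.
Equivalently f₂ = f₀ · (v − u)/(v + u).
Beat frequency (with f₀ = 75790 Hz): |f₂ − f₀| = 2u·f₀/(v + u) = 2 × 10 × 75790/343 ≈ 4419 Hz.

4419 Hz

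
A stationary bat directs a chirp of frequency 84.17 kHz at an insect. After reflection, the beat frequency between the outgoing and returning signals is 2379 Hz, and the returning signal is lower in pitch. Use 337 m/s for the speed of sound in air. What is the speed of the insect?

Double Doppler shift off a moving reflector: f₂ = f₀ · (v + u)/(v − u) (u > 0 toward emitter).
Returning signal is lower, so f₂ = f₀ − Δf = 84170 − 2379 = 81791 Hz.
Rearranging, u = v · (f₂ − f₀)/(f₂ + f₀) = 337 × -2379/165961 ≈ -4.8 m/s.
So the insect is moving at 4.8 m/s away from the emitter.

4.8 m/s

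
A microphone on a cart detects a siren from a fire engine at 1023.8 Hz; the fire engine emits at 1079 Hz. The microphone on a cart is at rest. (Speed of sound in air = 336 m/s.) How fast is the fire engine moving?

18.1 m/s

f' < f, so the fire engine is receding.
f' = f · v/(v + v_s) ⇒ v_s = v · |1 − f/f'|.
v_s = 336 × |1 − 1079/1023.8| = 336 × 0.05392 ≈ 18.1 m/s.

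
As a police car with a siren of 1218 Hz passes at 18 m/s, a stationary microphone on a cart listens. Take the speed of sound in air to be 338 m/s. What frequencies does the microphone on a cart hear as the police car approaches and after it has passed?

1287 Hz approaching; 1156 Hz receding

Approaching: f₁ = f · v/(v − v_s) = 1218 × 338/320 ≈ 1287 Hz.
Receding: f₂ = f · v/(v + v_s) = 1218 × 338/356 ≈ 1156 Hz.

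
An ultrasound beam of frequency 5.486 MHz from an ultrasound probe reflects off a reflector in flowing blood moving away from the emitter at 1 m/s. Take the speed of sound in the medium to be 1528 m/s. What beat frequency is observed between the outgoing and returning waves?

7176 Hz

At the reflector in flowing blood (a moving observer), f₁ = f₀ · (v − u)/v = 5.486 × 1527/1528 ≈ 5.48241 MHz.
On reflection it acts as a source moving away from the stationary detector: f₂ = f₁ · v/(v + u) = 5.48241 × 1528/1529 ≈ 5.47882 MHz.
Beat frequency (with f₀ = 5486000 Hz): |f₂ − f₀| = 2u·f₀/(v + u) = 2 × 1 × 5486000/1529 ≈ 7176 Hz.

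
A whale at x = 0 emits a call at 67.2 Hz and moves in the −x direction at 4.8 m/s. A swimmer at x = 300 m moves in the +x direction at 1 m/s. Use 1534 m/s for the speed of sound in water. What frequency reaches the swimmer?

67 Hz

The observer lies on the +x side, so the source is heading away from the observer and the observer is heading away from the source.
General Doppler shift: f' = f · (v − v_o)/(v + v_s).
f' = 67.2 × (1534 − 1)/(1534 + 4.8) = 67.2 × 1533/1538.8 ≈ 67 Hz.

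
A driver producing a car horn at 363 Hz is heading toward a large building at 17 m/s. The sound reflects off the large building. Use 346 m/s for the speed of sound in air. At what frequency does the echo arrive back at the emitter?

401 Hz

The large building receives the sound from a moving source: f₁ = f₀ · v/(v − v_e) = 363 × 346/329 ≈ 382 Hz.
On the return leg the driver is a moving observer: f₂ = f₁ · (v + v_e)/v = 382 × 363/346 ≈ 401 Hz.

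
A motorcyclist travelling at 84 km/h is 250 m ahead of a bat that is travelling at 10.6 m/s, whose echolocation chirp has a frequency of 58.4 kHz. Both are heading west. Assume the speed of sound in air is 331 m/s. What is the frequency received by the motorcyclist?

56.1 kHz

84 km/h = 23.33 m/s.
The motorcyclist is ahead, so the bat is moving toward it while the motorcyclist is moving away from the bat.
With source approaching and observer receding, f' = f · (v − v_o)/(v − v_s).
f' = 58.4 × (331 − 23.33)/(331 − 10.6) = 58.4 × 307.67/320.4 ≈ 56.1 kHz.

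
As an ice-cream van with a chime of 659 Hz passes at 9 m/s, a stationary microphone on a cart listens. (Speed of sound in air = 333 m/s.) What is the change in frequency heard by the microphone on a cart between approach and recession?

Approaching: f₁ = f · v/(v − v_s) = 659 × 333/324 ≈ 677.3 Hz.
Receding: f₂ = f · v/(v + v_s) = 659 × 333/342 ≈ 641.7 Hz.
Drop: f₁ − f₂ = 2f·v·v_s/(v² − v_s²) = 2 × 659 × 333 × 9/(333² − 9²) ≈ 35.6 Hz.

35.6 Hz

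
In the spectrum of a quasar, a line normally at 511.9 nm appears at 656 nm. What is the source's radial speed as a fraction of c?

0.243

λ'/λ₀ = 1.2815 > 1 (redshift), so the source is receding.
λ'/λ₀ = √((1 + β)/(1 − β)) for a receding source ⇒ β = (r² − 1)/(r² + 1) with r = λ'/λ₀.
β = (1.6422 − 1)/(1.6422 + 1) ≈ 0.243.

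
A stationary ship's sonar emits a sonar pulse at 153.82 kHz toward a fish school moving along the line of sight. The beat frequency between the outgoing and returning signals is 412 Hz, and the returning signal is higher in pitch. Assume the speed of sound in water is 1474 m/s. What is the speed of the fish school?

1.97 m/s

Double Doppler shift off a moving reflector: f₂ = f₀ · (v + u)/(v − u) (u > 0 toward emitter).
Returning signal is higher, so f₂ = f₀ + Δf = 153820 + 412 = 154232 Hz.
Rearranging, u = v · (f₂ − f₀)/(f₂ + f₀) = 1474 × 412/308052 ≈ 1.97 m/s.
So the fish school is moving at 1.97 m/s toward the emitter.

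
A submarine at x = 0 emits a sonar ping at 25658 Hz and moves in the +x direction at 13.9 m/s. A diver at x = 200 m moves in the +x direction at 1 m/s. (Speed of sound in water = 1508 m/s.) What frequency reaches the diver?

The observer lies on the +x side, so the source is heading toward the observer and the observer is heading away from the source.
With source approaching and observer receding, f' = f · (v − v_o)/(v − v_s).
f' = 25658 × (1508 − 1)/(1508 − 13.9) = 25658 × 1507/1494.1 ≈ 25880 Hz.

25880 Hz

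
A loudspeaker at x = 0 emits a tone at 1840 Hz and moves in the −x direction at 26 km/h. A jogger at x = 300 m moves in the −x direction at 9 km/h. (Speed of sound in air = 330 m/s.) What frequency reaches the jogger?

26 km/h = 7.222 m/s; 9 km/h = 2.5 m/s.
The observer lies on the +x side, so the source is heading away from the observer and the observer is heading toward the source.
General Doppler shift: f' = f · (v + v_o)/(v + v_s).
f' = 1840 × (330 + 2.5)/(330 + 7.222) = 1840 × 332.5/337.22 ≈ 1814 Hz.

1814 Hz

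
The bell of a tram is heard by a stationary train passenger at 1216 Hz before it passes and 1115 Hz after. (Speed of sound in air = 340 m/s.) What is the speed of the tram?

f₁/f₂ = (v + v_s)/(v − v_s), so v_s = v · (f₁ − f₂)/(f₁ + f₂).
v_s = 340 × (1216 − 1115)/(1216 + 1115) = 340 × 101/2331 ≈ 14.7 m/s.

14.7 m/s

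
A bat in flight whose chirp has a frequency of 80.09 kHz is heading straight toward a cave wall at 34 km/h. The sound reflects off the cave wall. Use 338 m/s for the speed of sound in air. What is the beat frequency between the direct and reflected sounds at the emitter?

34 km/h = 9.444 m/s.
The cave wall receives the sound from a moving source: f₁ = f₀ · v/(v − v_e) = 80.09 × 338/328.56 ≈ 82.39 kHz.
On the return leg the bat in flight is a moving observer: f₂ = f₁ · (v + v_e)/v = 82.39 × 347.44/338 ≈ 84.69 kHz.
Equivalently f₂ = f₀ · (v + v_e)/(v − v_e).
Beat against the emitted tone (with f₀ = 80090 Hz): |f₂ − f₀| = 2v_e·f₀/(v − v_e) = 2 × 9.444 × 80090/328.56 ≈ 4604 Hz.

4604 Hz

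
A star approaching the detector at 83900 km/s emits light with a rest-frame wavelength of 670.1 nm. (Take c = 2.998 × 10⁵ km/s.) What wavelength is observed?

β = v/c = 83900/299800 = 0.2799.
Relativistic Doppler for wavelength: λ' = λ₀ · √((1 − β)/(1 + β)).
λ' = 670.1 × √(0.7201/1.2799) = 670.1 × 0.75012 ≈ 502.7 nm.

502.7 nm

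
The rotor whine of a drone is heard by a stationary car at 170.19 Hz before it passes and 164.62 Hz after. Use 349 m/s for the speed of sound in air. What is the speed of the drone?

f₁/f₂ = (v + v_s)/(v − v_s), so v_s = v · (f₁ − f₂)/(f₁ + f₂).
v_s = 349 × (170.19 − 164.62)/(170.19 + 164.62) = 349 × 5.57/334.81 ≈ 5.8 m/s.

5.8 m/s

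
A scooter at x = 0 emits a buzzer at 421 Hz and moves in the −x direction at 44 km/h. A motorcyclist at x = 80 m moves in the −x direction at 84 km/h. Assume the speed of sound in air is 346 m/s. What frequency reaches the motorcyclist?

434 Hz

44 km/h = 12.22 m/s; 84 km/h = 23.33 m/s.
The observer lies on the +x side, so the source is heading away from the observer and the observer is heading toward the source.
General Doppler shift: f' = f · (v + v_o)/(v + v_s).
f' = 421 × (346 + 23.33)/(346 + 12.22) = 421 × 369.33/358.22 ≈ 434 Hz.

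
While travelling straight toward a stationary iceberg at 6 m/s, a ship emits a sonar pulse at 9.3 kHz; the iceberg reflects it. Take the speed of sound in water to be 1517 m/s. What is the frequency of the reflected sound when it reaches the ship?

The iceberg receives the sound from a moving source: f₁ = f₀ · v/(v − v_e) = 9.3 × 1517/1511 ≈ 9.34 kHz.
On the return leg the ship is a moving observer: f₂ = f₁ · (v + v_e)/v = 9.34 × 1523/1517 ≈ 9.37 kHz.

9.37 kHz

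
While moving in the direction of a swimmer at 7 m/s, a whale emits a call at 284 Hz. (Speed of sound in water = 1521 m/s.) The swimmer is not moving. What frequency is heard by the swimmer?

285 Hz

Moving source, stationary observer: f' = f · v/(v − v_s) since the source is approaching.
f' = 284 × 1521/(1521 − 7) = 284 × 1521/1514 ≈ 285 Hz.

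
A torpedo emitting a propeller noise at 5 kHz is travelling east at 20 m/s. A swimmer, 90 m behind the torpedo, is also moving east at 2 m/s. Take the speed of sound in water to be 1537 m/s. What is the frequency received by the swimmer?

4.94 kHz

The swimmer is behind, so the torpedo is moving away from it while the swimmer is moving toward the torpedo.
With source receding and observer approaching, f' = f · (v + v_o)/(v + v_s).
f' = 5 × (1537 + 2)/(1537 + 20) = 5 × 1539/1557 ≈ 4.94 kHz.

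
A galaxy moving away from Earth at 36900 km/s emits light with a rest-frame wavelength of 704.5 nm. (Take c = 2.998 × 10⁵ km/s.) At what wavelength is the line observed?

797.3 nm

β = v/c = 36900/299800 = 0.1231.
Relativistic Doppler for wavelength: λ' = λ₀ · √((1 + β)/(1 − β)).
λ' = 704.5 × √(1.1231/0.8769) = 704.5 × 1.13169 ≈ 797.3 nm.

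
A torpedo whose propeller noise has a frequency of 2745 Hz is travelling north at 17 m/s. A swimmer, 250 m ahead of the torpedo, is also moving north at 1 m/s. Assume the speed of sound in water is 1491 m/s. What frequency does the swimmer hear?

2775 Hz

The swimmer is ahead, so the torpedo is moving toward it while the swimmer is moving away from the torpedo.
Both move, so f' = f · (v − v_o)/(v − v_s).
f' = 2745 × (1491 − 1)/(1491 − 17) = 2745 × 1490/1474 ≈ 2775 Hz.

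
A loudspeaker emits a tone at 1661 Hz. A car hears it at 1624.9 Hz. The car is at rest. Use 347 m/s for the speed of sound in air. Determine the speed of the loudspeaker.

f' < f, so the loudspeaker is receding.
f' = f · v/(v + v_s) ⇒ v_s = v · |1 − f/f'|.
v_s = 347 × |1 − 1661/1624.9| = 347 × 0.02222 ≈ 7.7 m/s.

7.7 m/s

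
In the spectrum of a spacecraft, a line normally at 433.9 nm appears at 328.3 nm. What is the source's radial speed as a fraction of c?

λ'/λ₀ = 0.7566 < 1 (blueshift), so the source is approaching.
λ'/λ₀ = √((1 − β)/(1 + β)) for an approaching source ⇒ β = (1 − r²)/(1 + r²) with r = λ'/λ₀.
β = (1 − 0.5725)/(1 + 0.5725) ≈ 0.272.

0.272c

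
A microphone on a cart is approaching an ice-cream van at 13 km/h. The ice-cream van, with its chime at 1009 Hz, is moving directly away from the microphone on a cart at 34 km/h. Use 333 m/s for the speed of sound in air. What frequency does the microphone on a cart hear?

992 Hz

34 km/h = 9.444 m/s; 13 km/h = 3.611 m/s.
With source receding and observer approaching, f' = f · (v + v_o)/(v + v_s).
f' = 1009 × (333 + 3.611)/(333 + 9.444) = 1009 × 336.61/342.44 ≈ 992 Hz.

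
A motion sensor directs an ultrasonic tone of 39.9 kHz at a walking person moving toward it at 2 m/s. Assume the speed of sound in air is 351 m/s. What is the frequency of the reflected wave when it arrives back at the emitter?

At the walking person (a moving observer), f₁ = f₀ · (v + u)/v = 39.9 × 353/351 ≈ 40.1 kHz.
The reflection then acts as a moving source: f₂ = f₁ · v/(v − u) ≈ 40.4 kHz.
Equivalently f₂ = f₀ · (v + u)/(v − u).

40.4 kHz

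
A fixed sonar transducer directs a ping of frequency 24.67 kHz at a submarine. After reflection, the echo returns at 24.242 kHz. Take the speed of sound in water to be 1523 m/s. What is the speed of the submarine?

13.3 m/s

Double Doppler shift off a moving reflector: f₂ = f₀ · (v + u)/(v − u) (u > 0 toward emitter).
Rearranging, u = v · (f₂ − f₀)/(f₂ + f₀) = 1523 × -0.428/48.912 ≈ -13.3 m/s.
So the submarine is moving at 13.3 m/s away from the emitter.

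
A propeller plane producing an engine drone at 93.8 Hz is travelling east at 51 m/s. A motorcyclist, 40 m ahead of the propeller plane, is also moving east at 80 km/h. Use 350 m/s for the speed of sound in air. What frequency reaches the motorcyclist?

103 Hz

80 km/h = 22.22 m/s.
The motorcyclist is ahead, so the propeller plane is moving toward it while the motorcyclist is moving away from the propeller plane.
General Doppler shift: f' = f · (v − v_o)/(v − v_s).
f' = 93.8 × (350 − 22.22)/(350 − 51) = 93.8 × 327.78/299 ≈ 103 Hz.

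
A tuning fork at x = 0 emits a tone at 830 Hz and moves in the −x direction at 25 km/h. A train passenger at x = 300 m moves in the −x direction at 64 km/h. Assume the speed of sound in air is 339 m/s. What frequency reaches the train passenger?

856 Hz

25 km/h = 6.944 m/s; 64 km/h = 17.78 m/s.
The observer lies on the +x side, so the source is heading away from the observer and the observer is heading toward the source.
Both move, so f' = f · (v + v_o)/(v + v_s).
f' = 830 × (339 + 17.78)/(339 + 6.944) = 830 × 356.78/345.94 ≈ 856 Hz.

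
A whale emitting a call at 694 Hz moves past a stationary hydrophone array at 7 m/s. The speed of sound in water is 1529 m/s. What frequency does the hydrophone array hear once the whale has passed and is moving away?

Receding: f₂ = f · v/(v + v_s) = 694 × 1529/1536 ≈ 691 Hz.

691 Hz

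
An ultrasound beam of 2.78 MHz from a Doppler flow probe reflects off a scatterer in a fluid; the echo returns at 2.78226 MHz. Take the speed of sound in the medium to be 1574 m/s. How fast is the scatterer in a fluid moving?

0.64 m/s

Double Doppler shift off a moving reflector: f₂ = f₀ · (v + u)/(v − u) (u > 0 toward emitter).
Rearranging, u = v · (f₂ − f₀)/(f₂ + f₀) = 1574 × 0.00226/5.56226 ≈ 0.64 m/s.
So the scatterer in a fluid is moving at 0.64 m/s toward the emitter.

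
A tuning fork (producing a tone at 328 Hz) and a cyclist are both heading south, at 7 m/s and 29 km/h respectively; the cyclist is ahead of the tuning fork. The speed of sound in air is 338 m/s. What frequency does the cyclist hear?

327 Hz

29 km/h = 8.056 m/s.
The cyclist is ahead, so the tuning fork is moving toward it while the cyclist is moving away from the tuning fork.
With source approaching and observer receding, f' = f · (v − v_o)/(v − v_s).
f' = 328 × (338 − 8.056)/(338 − 7) = 328 × 329.94/331 ≈ 327 Hz.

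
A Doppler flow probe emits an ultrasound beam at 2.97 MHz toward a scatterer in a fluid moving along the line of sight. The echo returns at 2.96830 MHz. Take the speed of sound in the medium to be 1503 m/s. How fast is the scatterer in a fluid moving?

0.43 m/s

Double Doppler shift off a moving reflector: f₂ = f₀ · (v + u)/(v − u) (u > 0 toward emitter).
Rearranging, u = v · (f₂ − f₀)/(f₂ + f₀) = 1503 × -0.00170/5.93830 ≈ -0.43 m/s.
So the scatterer in a fluid is moving at 0.43 m/s away from the emitter.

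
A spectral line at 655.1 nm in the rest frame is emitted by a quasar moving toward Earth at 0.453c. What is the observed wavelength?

Relativistic Doppler for wavelength: λ' = λ₀ · √((1 − β)/(1 + β)).
λ' = 655.1 × √(0.5470/1.4530) = 655.1 × 0.61357 ≈ 401.9 nm.

401.9 nm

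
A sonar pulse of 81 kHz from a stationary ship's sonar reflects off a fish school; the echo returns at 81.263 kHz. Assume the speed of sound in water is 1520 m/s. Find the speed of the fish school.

2.46 m/s

Double Doppler shift off a moving reflector: f₂ = f₀ · (v + u)/(v − u) (u > 0 toward emitter).
Rearranging, u = v · (f₂ − f₀)/(f₂ + f₀) = 1520 × 0.263/162.263 ≈ 2.46 m/s.
So the fish school is moving at 2.46 m/s toward the emitter.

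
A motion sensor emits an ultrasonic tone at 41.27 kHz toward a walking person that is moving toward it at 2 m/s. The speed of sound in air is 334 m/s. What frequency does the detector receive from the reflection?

At the walking person (a moving observer), f₁ = f₀ · (v + u)/v = 41.27 × 336/334 ≈ 41.5 kHz.
The reflection then acts as a moving source: f₂ = f₁ · v/(v − u) ≈ 41.8 kHz.
Equivalently f₂ = f₀ · (v + u)/(v − u).

41.8 kHz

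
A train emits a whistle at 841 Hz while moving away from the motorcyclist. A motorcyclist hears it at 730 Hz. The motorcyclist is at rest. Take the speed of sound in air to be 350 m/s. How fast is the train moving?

f' = f · v/(v + v_s) ⇒ v_s = v · |1 − f/f'|.
v_s = 350 × |1 − 841/730| = 350 × 0.1521 ≈ 53 m/s.

53 m/s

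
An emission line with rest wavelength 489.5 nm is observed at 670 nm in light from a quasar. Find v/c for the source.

0.304c

λ'/λ₀ = 1.3687 > 1 (redshift), so the source is receding.
λ'/λ₀ = √((1 + β)/(1 − β)) for a receding source ⇒ β = (r² − 1)/(r² + 1) with r = λ'/λ₀.
β = (1.8735 − 1)/(1.8735 + 1) ≈ 0.304.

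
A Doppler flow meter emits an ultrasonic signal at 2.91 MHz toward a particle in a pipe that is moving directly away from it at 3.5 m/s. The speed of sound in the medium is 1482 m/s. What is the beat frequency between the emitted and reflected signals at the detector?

13713 Hz

At the particle in a pipe (a moving observer), f₁ = f₀ · (v − u)/v = 2.91 × 1478.5/1482 ≈ 2.90313 MHz.
On reflection it acts as a source moving away from the stationary detector: f₂ = f₁ · v/(v + u) = 2.90313 × 1482/1485.5 ≈ 2.89629 MHz.
Beat frequency (with f₀ = 2910000 Hz): |f₂ − f₀| = 2u·f₀/(v + u) = 2 × 3.5 × 2910000/1485.5 ≈ 13713 Hz.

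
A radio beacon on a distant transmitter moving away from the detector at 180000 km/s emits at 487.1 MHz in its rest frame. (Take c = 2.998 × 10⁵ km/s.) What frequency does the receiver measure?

243.4 MHz

β = v/c = 180000/299800 = 0.6004.
Relativistic Doppler for frequency: f' = f₀ · √((1 − β)/(1 + β)).
f' = 487.1 × √(0.3996/1.6004) = 487.1 × 0.49969 ≈ 243.4 MHz.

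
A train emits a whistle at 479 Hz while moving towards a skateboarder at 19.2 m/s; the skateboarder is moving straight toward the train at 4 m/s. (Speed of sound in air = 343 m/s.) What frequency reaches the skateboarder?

With source approaching and observer approaching, f' = f · (v + v_o)/(v − v_s).
f' = 479 × (343 + 4)/(343 − 19.2) = 479 × 347/323.8 ≈ 513 Hz.

513 Hz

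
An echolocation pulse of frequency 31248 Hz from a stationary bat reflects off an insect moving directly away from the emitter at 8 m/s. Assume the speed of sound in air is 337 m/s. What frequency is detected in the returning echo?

29799 Hz

At the insect (a moving observer), f₁ = f₀ · (v − u)/v = 31248 × 329/337 ≈ 30506 Hz.
The reflection then acts as a moving source: f₂ = f₁ · v/(v + u) ≈ 29799 Hz.
Equivalently f₂ = f₀ · (v − u)/(v + u).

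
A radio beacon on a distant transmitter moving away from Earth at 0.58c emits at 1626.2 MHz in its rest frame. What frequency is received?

Relativistic Doppler for frequency: f' = f₀ · √((1 − β)/(1 + β)).
f' = 1626.2 × √(0.4200/1.5800) = 1626.2 × 0.51558 ≈ 838.4 MHz.

838.4 MHz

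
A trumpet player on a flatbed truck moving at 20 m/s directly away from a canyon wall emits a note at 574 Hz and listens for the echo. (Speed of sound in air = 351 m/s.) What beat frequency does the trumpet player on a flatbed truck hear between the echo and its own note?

The canyon wall receives the sound from a moving source: f₁ = f₀ · v/(v + v_e) = 574 × 351/371 ≈ 543.1 Hz.
On the return leg the trumpet player on a flatbed truck is a moving observer: f₂ = f₁ · (v − v_e)/v = 543.1 × 331/351 ≈ 512.1 Hz.
Beat against the emitted tone: |f₂ − f₀| = 2v_e·f₀/(v + v_e) = 2 × 20 × 574/371 ≈ 62 Hz.

62 Hz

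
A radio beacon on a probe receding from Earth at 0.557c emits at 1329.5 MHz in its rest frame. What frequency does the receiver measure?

Relativistic Doppler for frequency: f' = f₀ · √((1 − β)/(1 + β)).
f' = 1329.5 × √(0.4430/1.5570) = 1329.5 × 0.53341 ≈ 709.2 MHz.

709.2 MHz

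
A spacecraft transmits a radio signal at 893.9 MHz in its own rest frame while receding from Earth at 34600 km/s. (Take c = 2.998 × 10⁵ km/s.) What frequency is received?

β = v/c = 34600/299800 = 0.1154.
Relativistic Doppler for frequency: f' = f₀ · √((1 − β)/(1 + β)).
f' = 893.9 × √(0.8846/1.1154) = 893.9 × 0.89054 ≈ 796.1 MHz.

796.1 MHz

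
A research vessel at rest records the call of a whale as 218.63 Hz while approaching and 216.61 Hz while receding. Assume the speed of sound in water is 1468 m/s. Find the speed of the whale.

6.8 m/s

f₁/f₂ = (v + v_s)/(v − v_s), so v_s = v · (f₁ − f₂)/(f₁ + f₂).
v_s = 1468 × (218.63 − 216.61)/(218.63 + 216.61) = 1468 × 2.02/435.24 ≈ 6.8 m/s.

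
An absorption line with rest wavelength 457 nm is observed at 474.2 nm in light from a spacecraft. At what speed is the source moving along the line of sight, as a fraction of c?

0.037

λ'/λ₀ = 1.0376 > 1 (redshift), so the source is receding.
λ'/λ₀ = √((1 + β)/(1 − β)) for a receding source ⇒ β = (r² − 1)/(r² + 1) with r = λ'/λ₀.
β = (1.0767 − 1)/(1.0767 + 1) ≈ 0.037.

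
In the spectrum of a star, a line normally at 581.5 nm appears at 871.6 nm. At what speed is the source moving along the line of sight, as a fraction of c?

0.384

λ'/λ₀ = 1.4989 > 1 (redshift), so the source is receding.
λ'/λ₀ = √((1 + β)/(1 − β)) for a receding source ⇒ β = (r² − 1)/(r² + 1) with r = λ'/λ₀.
β = (2.2466 − 1)/(2.2466 + 1) ≈ 0.384.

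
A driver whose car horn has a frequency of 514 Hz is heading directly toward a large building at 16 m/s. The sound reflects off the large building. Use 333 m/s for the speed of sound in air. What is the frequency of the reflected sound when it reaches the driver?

566 Hz

The large building receives the sound from a moving source: f₁ = f₀ · v/(v − v_e) = 514 × 333/317 ≈ 540 Hz.
On the return leg the driver is a moving observer: f₂ = f₁ · (v + v_e)/v = 540 × 349/333 ≈ 566 Hz.
Equivalently f₂ = f₀ · (v + v_e)/(v − v_e).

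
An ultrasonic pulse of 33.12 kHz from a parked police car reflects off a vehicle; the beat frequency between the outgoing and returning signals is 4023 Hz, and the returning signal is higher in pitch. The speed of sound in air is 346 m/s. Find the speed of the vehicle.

19.8 m/s

Double Doppler shift off a moving reflector: f₂ = f₀ · (v + u)/(v − u) (u > 0 toward emitter).
Returning signal is higher, so f₂ = f₀ + Δf = 33120 + 4023 = 37143 Hz.
Rearranging, u = v · (f₂ − f₀)/(f₂ + f₀) = 346 × 4023/70263 ≈ 19.8 m/s.
So the vehicle is moving at 19.8 m/s toward the emitter.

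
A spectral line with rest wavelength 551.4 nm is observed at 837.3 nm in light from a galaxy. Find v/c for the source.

0.395

λ'/λ₀ = 1.5185 > 1 (redshift), so the source is receding.
λ'/λ₀ = √((1 + β)/(1 − β)) for a receding source ⇒ β = (r² − 1)/(r² + 1) with r = λ'/λ₀.
β = (2.3058 − 1)/(2.3058 + 1) ≈ 0.395.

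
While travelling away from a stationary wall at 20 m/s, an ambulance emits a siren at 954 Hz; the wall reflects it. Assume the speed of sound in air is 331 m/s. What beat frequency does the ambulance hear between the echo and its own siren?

The wall receives the sound from a moving source: f₁ = f₀ · v/(v + v_e) = 954 × 331/351 ≈ 899.6 Hz.
On the return leg the ambulance is a moving observer: f₂ = f₁ · (v − v_e)/v = 899.6 × 311/331 ≈ 845.3 Hz.
Equivalently f₂ = f₀ · (v − v_e)/(v + v_e).
Beat against the emitted tone: |f₂ − f₀| = 2v_e·f₀/(v + v_e) = 2 × 20 × 954/351 ≈ 109 Hz.

109 Hz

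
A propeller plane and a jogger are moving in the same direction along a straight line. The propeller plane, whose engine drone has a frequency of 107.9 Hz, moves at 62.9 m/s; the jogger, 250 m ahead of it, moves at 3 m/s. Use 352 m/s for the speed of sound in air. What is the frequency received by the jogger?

130 Hz

The jogger is ahead, so the propeller plane is moving toward it while the jogger is moving away from the propeller plane.
General Doppler shift: f' = f · (v − v_o)/(v − v_s).
f' = 107.9 × (352 − 3)/(352 − 62.9) = 107.9 × 349/289.1 ≈ 130 Hz.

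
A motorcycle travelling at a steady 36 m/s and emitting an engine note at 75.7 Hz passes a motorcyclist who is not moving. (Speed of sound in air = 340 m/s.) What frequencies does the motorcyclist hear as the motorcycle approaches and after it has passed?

85 Hz approaching; 68 Hz receding

Approaching: f₁ = f · v/(v − v_s) = 75.7 × 340/304 ≈ 85 Hz.
Receding: f₂ = f · v/(v + v_s) = 75.7 × 340/376 ≈ 68 Hz.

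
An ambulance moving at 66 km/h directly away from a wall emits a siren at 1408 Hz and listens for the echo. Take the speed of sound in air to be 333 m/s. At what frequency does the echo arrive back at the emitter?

66 km/h = 18.33 m/s.
The wall receives the sound from a moving source: f₁ = f₀ · v/(v + v_e) = 1408 × 333/351.33 ≈ 1335 Hz.
On the return leg the ambulance is a moving observer: f₂ = f₁ · (v − v_e)/v = 1335 × 314.67/333 ≈ 1261 Hz.
Equivalently f₂ = f₀ · (v − v_e)/(v + v_e).

1261 Hz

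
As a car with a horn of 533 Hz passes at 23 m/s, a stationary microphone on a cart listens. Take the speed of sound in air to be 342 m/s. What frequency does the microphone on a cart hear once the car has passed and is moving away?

499 Hz

Receding: f₂ = f · v/(v + v_s) = 533 × 342/365 ≈ 499 Hz.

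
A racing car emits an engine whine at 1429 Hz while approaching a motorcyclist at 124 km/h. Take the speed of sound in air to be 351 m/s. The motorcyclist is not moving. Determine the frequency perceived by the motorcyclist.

124 km/h = 34.44 m/s.
Only the source moves, toward the listener, so f' = f · v/(v − v_s).
f' = 1429 × 351/(351 − 34.44) = 1429 × 351/316.6 ≈ 1584 Hz.

1584 Hz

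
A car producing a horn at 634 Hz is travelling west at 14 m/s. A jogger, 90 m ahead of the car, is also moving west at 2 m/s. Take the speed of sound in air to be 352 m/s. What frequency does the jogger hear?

The jogger is ahead, so the car is moving toward it while the jogger is moving away from the car.
With source approaching and observer receding, f' = f · (v − v_o)/(v − v_s).
f' = 634 × (352 − 2)/(352 − 14) = 634 × 350/338 ≈ 657 Hz.

657 Hz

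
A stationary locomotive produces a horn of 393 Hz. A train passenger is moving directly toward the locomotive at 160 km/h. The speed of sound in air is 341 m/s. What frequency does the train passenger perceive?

160 km/h = 44.44 m/s.
Only the observer moves, toward the source, so f' = f · (v + v_o)/v.
f' = 393 × (341 + 44.44)/341 = 393 × 385.44/341 ≈ 444 Hz.

444 Hz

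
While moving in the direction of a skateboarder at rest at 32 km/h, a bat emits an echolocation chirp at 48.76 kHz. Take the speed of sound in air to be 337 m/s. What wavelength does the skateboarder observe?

32 km/h = 8.889 m/s.
Moving source, stationary observer: f' = f · v/(v − v_s) since the source is approaching.
f' = 48.76 × 337/(337 − 8.889) ≈ 50.1 kHz.
λ' = v/f' = 337/50081 ≈ 6.73 mm.

6.73 mm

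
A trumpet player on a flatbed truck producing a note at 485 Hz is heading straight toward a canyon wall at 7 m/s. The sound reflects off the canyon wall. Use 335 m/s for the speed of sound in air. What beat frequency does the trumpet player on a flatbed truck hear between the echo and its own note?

20.7 Hz

The canyon wall receives the sound from a moving source: f₁ = f₀ · v/(v − v_e) = 485 × 335/328 ≈ 495.4 Hz.
On the return leg the trumpet player on a flatbed truck is a moving observer: f₂ = f₁ · (v + v_e)/v = 495.4 × 342/335 ≈ 505.7 Hz.
Beat against the emitted tone: |f₂ − f₀| = 2v_e·f₀/(v − v_e) = 2 × 7 × 485/328 ≈ 20.7 Hz.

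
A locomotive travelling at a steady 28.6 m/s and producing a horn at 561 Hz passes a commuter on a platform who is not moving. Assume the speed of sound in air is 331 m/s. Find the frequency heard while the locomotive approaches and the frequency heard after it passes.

614 Hz approaching; 516 Hz receding

Approaching: f₁ = f · v/(v − v_s) = 561 × 331/302.4 ≈ 614 Hz.
Receding: f₂ = f · v/(v + v_s) = 561 × 331/359.6 ≈ 516 Hz.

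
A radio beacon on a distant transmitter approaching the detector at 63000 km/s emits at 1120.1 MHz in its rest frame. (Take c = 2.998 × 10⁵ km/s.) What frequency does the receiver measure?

β = v/c = 63000/299800 = 0.2101.
Relativistic Doppler for frequency: f' = f₀ · √((1 + β)/(1 − β)).
f' = 1120.1 × √(1.2101/0.7899) = 1120.1 × 1.23778 ≈ 1386.4 MHz.

1386.4 MHz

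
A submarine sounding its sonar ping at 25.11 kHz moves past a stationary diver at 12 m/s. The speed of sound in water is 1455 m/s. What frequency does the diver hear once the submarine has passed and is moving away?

24.9 kHz

Receding: f₂ = f · v/(v + v_s) = 25.11 × 1455/1467 ≈ 24.9 kHz.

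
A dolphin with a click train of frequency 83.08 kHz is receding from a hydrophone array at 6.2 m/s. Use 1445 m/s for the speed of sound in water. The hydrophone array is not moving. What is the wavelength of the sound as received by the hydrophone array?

With the source moving away from a stationary observer, f' = f · v/(v + v_s).
f' = 83.08 × 1445/(1445 + 6.2) ≈ 82.7 kHz.
λ' = v/f' = 1445/82725.1 ≈ 1.7 cm.

1.7 cm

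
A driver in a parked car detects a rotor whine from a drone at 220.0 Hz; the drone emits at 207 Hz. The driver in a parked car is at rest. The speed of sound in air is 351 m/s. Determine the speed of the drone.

f' > f, so the drone is approaching.
f' = f · v/(v − v_s) ⇒ v_s = v · |1 − f/f'|.
v_s = 351 × |1 − 207/220.0| = 351 × 0.05909 ≈ 20.7 m/s.

20.7 m/s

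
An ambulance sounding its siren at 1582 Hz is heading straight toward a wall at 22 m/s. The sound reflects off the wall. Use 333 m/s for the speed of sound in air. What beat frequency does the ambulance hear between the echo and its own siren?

224 Hz

The wall receives the sound from a moving source: f₁ = f₀ · v/(v − v_e) = 1582 × 333/311 ≈ 1694 Hz.
On the return leg the ambulance is a moving observer: f₂ = f₁ · (v + v_e)/v = 1694 × 355/333 ≈ 1806 Hz.
Equivalently f₂ = f₀ · (v + v_e)/(v − v_e).
Beat against the emitted tone: |f₂ − f₀| = 2v_e·f₀/(v − v_e) = 2 × 22 × 1582/311 ≈ 224 Hz.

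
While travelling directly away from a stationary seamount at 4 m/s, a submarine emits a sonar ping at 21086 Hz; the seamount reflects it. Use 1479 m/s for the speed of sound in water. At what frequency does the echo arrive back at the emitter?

20972 Hz

The seamount receives the sound from a moving source: f₁ = f₀ · v/(v + v_e) = 21086 × 1479/1483 ≈ 21029 Hz.
On the return leg the submarine is a moving observer: f₂ = f₁ · (v − v_e)/v = 21029 × 1475/1479 ≈ 20972 Hz.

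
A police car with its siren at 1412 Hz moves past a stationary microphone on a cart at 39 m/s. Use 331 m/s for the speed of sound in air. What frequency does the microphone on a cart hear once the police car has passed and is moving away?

1263 Hz

Receding: f₂ = f · v/(v + v_s) = 1412 × 331/370 ≈ 1263 Hz.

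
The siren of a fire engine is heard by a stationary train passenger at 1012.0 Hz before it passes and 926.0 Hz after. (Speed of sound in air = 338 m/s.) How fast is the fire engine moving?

15.0 m/s

f₁/f₂ = (v + v_s)/(v − v_s), so v_s = v · (f₁ − f₂)/(f₁ + f₂).
v_s = 338 × (1012.0 − 926.0)/(1012.0 + 926.0) = 338 × 86.0/1938.0 ≈ 15.0 m/s.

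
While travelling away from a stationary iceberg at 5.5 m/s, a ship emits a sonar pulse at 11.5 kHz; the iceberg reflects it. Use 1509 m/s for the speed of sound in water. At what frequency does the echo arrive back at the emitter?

11.42 kHz

The iceberg receives the sound from a moving source: f₁ = f₀ · v/(v + v_e) = 11.5 × 1509/1514.5 ≈ 11.46 kHz.
On the return leg the ship is a moving observer: f₂ = f₁ · (v − v_e)/v = 11.46 × 1503.5/1509 ≈ 11.42 kHz.
Equivalently f₂ = f₀ · (v − v_e)/(v + v_e).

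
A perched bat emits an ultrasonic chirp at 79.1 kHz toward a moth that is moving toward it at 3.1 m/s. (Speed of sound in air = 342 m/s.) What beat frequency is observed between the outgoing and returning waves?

1447 Hz

The moth first receives the wave as a moving observer: f₁ = f₀ · (v + u)/v = 79.1 × (342 + 3.1)/342 ≈ 79.817 kHz.
On reflection it acts as a source moving toward the stationary detector: f₂ = f₁ · v/(v − u) = 79.817 × 342/338.9 ≈ 80.547 kHz.
Equivalently f₂ = f₀ · (v + u)/(v − u).
Beat frequency (with f₀ = 79100 Hz): |f₂ − f₀| = 2u·f₀/(v − u) = 2 × 3.1 × 79100/338.9 ≈ 1447 Hz.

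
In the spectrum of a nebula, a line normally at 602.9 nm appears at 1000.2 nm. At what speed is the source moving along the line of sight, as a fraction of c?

λ'/λ₀ = 1.6590 > 1 (redshift), so the source is receding.
λ'/λ₀ = √((1 + β)/(1 − β)) for a receding source ⇒ β = (r² − 1)/(r² + 1) with r = λ'/λ₀.
β = (2.7522 − 1)/(2.7522 + 1) ≈ 0.467.

0.467c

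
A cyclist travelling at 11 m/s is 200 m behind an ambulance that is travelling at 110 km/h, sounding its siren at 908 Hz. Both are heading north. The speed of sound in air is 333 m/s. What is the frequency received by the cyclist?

110 km/h = 30.56 m/s.
The cyclist is behind, so the ambulance is moving away from it while the cyclist is moving toward the ambulance.
General Doppler shift: f' = f · (v + v_o)/(v + v_s).
f' = 908 × (333 + 11)/(333 + 30.56) = 908 × 344/363.56 ≈ 859 Hz.

859 Hz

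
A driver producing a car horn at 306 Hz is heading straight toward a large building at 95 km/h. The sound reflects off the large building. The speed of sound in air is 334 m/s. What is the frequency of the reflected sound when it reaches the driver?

95 km/h = 26.39 m/s.
The large building receives the sound from a moving source: f₁ = f₀ · v/(v − v_e) = 306 × 334/307.61 ≈ 332 Hz.
On the return leg the driver is a moving observer: f₂ = f₁ · (v + v_e)/v = 332 × 360.39/334 ≈ 359 Hz.
Equivalently f₂ = f₀ · (v + v_e)/(v − v_e).

359 Hz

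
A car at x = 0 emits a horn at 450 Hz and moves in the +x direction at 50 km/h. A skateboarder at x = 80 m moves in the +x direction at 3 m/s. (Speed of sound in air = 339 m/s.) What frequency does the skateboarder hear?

50 km/h = 13.89 m/s.
The observer lies on the +x side, so the source is heading toward the observer and the observer is heading away from the source.
General Doppler shift: f' = f · (v − v_o)/(v − v_s).
f' = 450 × (339 − 3)/(339 − 13.89) = 450 × 336/325.11 ≈ 465 Hz.

465 Hz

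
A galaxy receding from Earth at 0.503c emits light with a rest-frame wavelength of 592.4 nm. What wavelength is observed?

1030.2 nm

Relativistic Doppler for wavelength: λ' = λ₀ · √((1 + β)/(1 − β)).
λ' = 592.4 × √(1.5030/0.4970) = 592.4 × 1.73901 ≈ 1030.2 nm.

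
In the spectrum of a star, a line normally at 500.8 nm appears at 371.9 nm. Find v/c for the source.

0.289

λ'/λ₀ = 0.7426 < 1 (blueshift), so the source is approaching.
λ'/λ₀ = √((1 − β)/(1 + β)) for an approaching source ⇒ β = (1 − r²)/(1 + r²) with r = λ'/λ₀.
β = (1 − 0.5515)/(1 + 0.5515) ≈ 0.289.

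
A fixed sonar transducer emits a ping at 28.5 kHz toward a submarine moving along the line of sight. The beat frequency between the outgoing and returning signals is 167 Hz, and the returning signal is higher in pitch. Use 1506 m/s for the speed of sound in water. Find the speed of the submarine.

Double Doppler shift off a moving reflector: f₂ = f₀ · (v + u)/(v − u) (u > 0 toward emitter).
Returning signal is higher, so f₂ = f₀ + Δf = 28500 + 167 = 28667 Hz.
Rearranging, u = v · (f₂ − f₀)/(f₂ + f₀) = 1506 × 167/57167 ≈ 4.4 m/s.
So the submarine is moving at 4.4 m/s toward the emitter.

4.4 m/s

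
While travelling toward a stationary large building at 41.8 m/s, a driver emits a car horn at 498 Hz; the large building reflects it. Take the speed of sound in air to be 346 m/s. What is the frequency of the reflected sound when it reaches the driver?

635 Hz

The large building receives the sound from a moving source: f₁ = f₀ · v/(v − v_e) = 498 × 346/304.2 ≈ 566 Hz.
On the return leg the driver is a moving observer: f₂ = f₁ · (v + v_e)/v = 566 × 387.8/346 ≈ 635 Hz.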